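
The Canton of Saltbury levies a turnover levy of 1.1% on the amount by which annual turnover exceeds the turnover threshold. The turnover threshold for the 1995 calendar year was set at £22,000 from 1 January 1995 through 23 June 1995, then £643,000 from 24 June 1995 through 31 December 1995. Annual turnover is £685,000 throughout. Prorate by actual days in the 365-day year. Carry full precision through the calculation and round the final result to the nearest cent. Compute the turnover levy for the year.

1 January – 23 June 1995: 174 days, exemption £22,000 → (£685,000 − £22,000) × 1.1% × 174/365 = £3,476.6630
24 June – 31 December 1995: 191 days, exemption £643,000 → (£685,000 − £643,000) × 1.1% × 191/365 = £241.7589
Total = £3,718.4219

£3,718.42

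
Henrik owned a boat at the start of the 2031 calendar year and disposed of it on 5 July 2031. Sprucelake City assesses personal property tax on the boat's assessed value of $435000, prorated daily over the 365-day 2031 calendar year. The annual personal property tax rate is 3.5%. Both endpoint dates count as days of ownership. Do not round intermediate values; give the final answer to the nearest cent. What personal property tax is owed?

Days held (1 January – 5 July 2031): 186 out of 365
Tax = $435000 × 3.5% × 186/365 = $7758.4932

$7758.49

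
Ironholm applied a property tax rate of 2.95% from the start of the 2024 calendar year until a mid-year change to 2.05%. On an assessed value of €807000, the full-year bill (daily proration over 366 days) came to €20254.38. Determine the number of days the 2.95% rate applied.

Let d = days at the first rate; then 366 − d days at the second rate.
€807000 × [2.95%·d + 2.05%·(366−d)] / 366 = €20254.38
Solving gives d = 187, so the new rate took effect on 6 Jul 2024.

187 days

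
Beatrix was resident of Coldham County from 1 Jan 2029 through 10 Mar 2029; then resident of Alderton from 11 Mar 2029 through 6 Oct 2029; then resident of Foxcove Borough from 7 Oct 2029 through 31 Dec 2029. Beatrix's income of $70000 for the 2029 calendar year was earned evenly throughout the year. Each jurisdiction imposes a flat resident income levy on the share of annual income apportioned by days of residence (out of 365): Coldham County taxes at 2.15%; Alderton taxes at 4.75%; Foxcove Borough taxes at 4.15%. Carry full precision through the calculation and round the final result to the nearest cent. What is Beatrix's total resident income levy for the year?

Coldham County, 1 Jan – 10 Mar 2029: 69 days → $70000 × 2.15% × 69/365 = $284.5068
Alderton, 11 Mar – 6 Oct 2029: 210 days → $70000 × 4.75% × 210/365 = $1913.0137
Foxcove Borough, 7 Oct – 31 Dec 2029: 86 days → $70000 × 4.15% × 86/365 = $684.4658
Total = $2881.9863

$2881.99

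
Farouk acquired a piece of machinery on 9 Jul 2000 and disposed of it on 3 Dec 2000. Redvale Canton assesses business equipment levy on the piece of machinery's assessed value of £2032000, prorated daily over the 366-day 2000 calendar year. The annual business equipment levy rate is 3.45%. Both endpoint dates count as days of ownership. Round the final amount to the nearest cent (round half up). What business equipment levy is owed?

£28348.07

Days held (9 Jul – 3 Dec 2000): 148 out of 366
Tax = £2032000 × 3.45% × 148/366 = £28348.0656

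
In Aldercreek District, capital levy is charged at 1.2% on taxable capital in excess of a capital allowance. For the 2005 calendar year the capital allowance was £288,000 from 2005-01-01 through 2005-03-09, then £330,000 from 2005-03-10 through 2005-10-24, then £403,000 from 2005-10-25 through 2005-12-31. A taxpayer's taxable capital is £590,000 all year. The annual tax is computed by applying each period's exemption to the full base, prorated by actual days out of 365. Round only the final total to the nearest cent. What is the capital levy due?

2005-01-01 to 2005-03-09: 68 days, exemption £288,000 → (£590,000 − £288,000) × 1.2% × 68/365 = £675.1562
2005-03-10 to 2005-10-24: 229 days, exemption £330,000 → (£590,000 − £330,000) × 1.2% × 229/365 = £1,957.4795
2005-10-25 to 2005-12-31: 68 days, exemption £403,000 → (£590,000 − £403,000) × 1.2% × 68/365 = £418.0603
Total = £3,050.6959

£3,050.70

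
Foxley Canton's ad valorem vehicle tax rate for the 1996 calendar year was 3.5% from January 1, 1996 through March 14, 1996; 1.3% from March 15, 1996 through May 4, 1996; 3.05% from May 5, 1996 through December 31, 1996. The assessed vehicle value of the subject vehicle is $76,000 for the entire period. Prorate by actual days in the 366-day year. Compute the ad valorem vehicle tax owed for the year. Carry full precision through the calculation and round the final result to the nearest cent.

$2,201.82

January 1 – March 14, 1996: 74 days at 3.5% → $76,000 × 3.5% × 74/366 = $537.8142
March 15 – May 4, 1996: 51 days at 1.3% → $76,000 × 1.3% × 51/366 = $137.6721
May 5 – December 31, 1996: 241 days at 3.05% → $76,000 × 3.05% × 241/366 = $1,526.3333
Total = $2,201.8197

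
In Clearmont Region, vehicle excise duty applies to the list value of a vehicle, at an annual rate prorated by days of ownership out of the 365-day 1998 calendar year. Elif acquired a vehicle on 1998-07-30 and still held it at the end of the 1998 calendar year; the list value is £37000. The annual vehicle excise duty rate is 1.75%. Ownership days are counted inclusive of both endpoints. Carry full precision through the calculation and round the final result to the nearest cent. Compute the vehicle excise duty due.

Days held (1998-07-30 to 1998-12-31): 155 out of 365
Tax = £37000 × 1.75% × 155/365 = £274.9658

£274.97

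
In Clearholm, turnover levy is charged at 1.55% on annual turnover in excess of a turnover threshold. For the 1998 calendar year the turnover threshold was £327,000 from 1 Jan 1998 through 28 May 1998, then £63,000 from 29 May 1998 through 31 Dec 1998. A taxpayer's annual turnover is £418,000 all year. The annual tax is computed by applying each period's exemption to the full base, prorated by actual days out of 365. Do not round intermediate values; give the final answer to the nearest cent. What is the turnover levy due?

1 Jan – 28 May 1998: 148 days, exemption £327,000 → (£418,000 − £327,000) × 1.55% × 148/365 = £571.9288
29 May – 31 Dec 1998: 217 days, exemption £63,000 → (£418,000 − £63,000) × 1.55% × 217/365 = £3,271.3493
Total = £3,843.2781

£3,843.28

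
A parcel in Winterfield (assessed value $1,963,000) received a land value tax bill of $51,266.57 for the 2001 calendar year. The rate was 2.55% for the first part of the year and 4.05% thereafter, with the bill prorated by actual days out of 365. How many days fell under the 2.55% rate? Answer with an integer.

350 days

Let d = days at the first rate; then 365 − d days at the second rate.
$1,963,000 × [2.55%·d + 4.05%·(365−d)] / 365 = $51,266.57
Solving gives d = 350, so the new rate took effect on 17 Dec 2001.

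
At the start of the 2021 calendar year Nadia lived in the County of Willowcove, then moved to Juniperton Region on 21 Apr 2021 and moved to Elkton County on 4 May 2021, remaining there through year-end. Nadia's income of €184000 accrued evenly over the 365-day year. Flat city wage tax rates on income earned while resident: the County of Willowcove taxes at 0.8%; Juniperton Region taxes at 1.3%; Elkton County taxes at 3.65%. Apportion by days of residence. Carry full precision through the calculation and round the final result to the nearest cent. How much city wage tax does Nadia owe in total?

The County of Willowcove, 1 Jan – 20 Apr 2021: 110 days → €184000 × 0.8% × 110/365 = €443.6164
Juniperton Region, 21 Apr – 3 May 2021: 13 days → €184000 × 1.3% × 13/365 = €85.1945
Elkton County, 4 May – 31 Dec 2021: 242 days → €184000 × 3.65% × 242/365 = €4452.8000
Total = €4981.6110

€4981.61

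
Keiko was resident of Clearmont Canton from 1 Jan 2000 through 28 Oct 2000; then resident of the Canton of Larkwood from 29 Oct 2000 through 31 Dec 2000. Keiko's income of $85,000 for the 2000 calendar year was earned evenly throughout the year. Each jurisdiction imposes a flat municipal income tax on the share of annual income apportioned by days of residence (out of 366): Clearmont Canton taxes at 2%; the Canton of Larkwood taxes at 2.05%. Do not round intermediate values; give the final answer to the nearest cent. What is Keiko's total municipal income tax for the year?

Clearmont Canton, 1 Jan – 28 Oct 2000: 302 days → $85,000 × 2% × 302/366 = $1,402.7322
The Canton of Larkwood, 29 Oct – 31 Dec 2000: 64 days → $85,000 × 2.05% × 64/366 = $304.6995
Total = $1,707.4317

$1,707.43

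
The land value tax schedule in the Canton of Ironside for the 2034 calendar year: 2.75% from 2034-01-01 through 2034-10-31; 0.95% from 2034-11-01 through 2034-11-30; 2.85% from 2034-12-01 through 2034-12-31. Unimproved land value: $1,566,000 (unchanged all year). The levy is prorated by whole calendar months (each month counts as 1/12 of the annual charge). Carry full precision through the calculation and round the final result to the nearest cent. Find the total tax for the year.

2034-01-01 to 2034-10-31: 10 months at 2.75% → $1,566,000 × 2.75% × 10/12 = $35,887.5000
2034-11-01 to 2034-11-30: 1 month at 0.95% → $1,566,000 × 0.95% × 1/12 = $1,239.7500
2034-12-01 to 2034-12-31: 1 month at 2.85% → $1,566,000 × 2.85% × 1/12 = $3,719.2500
Total = $40,846.5000

$40,846.50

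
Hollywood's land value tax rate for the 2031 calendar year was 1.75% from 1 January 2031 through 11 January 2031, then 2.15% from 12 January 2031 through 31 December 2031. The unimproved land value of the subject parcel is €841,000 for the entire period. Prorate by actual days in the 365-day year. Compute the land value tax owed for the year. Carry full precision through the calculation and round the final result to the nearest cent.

€17,980.12

1 January – 11 January 2031: 11 days at 1.75% → €841,000 × 1.75% × 11/365 = €443.5411
12 January – 31 December 2031: 354 days at 2.15% → €841,000 × 2.15% × 354/365 = €17,536.5781
Total = €17,980.1192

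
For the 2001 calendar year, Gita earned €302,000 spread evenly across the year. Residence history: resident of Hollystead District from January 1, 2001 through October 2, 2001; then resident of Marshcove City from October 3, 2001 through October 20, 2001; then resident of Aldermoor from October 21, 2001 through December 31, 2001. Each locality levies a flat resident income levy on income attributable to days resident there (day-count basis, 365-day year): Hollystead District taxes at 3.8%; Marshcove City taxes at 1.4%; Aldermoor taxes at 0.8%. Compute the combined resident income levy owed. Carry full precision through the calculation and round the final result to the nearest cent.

Hollystead District, January 1 – October 2, 2001: 275 days → €302,000 × 3.8% × 275/365 = €8,646.3014
Marshcove City, October 3 – October 20, 2001: 18 days → €302,000 × 1.4% × 18/365 = €208.5041
Aldermoor, October 21 – December 31, 2001: 72 days → €302,000 × 0.8% × 72/365 = €476.5808
Total = €9,331.3863

€9,331.39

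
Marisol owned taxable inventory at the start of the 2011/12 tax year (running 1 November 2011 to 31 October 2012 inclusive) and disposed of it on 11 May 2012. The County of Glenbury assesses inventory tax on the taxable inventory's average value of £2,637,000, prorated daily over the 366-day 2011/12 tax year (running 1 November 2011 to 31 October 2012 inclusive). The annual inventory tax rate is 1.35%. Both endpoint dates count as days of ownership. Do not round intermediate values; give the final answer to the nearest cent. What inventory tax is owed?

Days held (1 November 2011 – 11 May 2012): 193 out of 366
Tax = £2,637,000 × 1.35% × 193/366 = £18,772.4139

£18,772.41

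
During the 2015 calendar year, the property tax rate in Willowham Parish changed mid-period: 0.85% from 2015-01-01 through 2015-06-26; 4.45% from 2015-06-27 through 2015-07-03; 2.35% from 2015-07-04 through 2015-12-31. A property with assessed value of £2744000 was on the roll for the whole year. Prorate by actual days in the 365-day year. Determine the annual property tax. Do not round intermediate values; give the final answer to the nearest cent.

2015-01-01 to 2015-06-26: 177 days at 0.85% → £2744000 × 0.85% × 177/365 = £11310.5425
2015-06-27 to 2015-07-03: 7 days at 4.45% → £2744000 × 4.45% × 7/365 = £2341.7973
2015-07-04 to 2015-12-31: 181 days at 2.35% → £2744000 × 2.35% × 181/365 = £31976.9973
Total = £45629.3370

£45629.34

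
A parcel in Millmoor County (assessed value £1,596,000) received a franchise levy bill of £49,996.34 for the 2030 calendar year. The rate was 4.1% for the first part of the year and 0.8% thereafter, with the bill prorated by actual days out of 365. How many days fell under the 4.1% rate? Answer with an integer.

Let d = days at the first rate; then 365 − d days at the second rate.
£1,596,000 × [4.1%·d + 0.8%·(365−d)] / 365 = £49,996.34
Solving gives d = 258, so the new rate took effect on 16 September 2030.

258 days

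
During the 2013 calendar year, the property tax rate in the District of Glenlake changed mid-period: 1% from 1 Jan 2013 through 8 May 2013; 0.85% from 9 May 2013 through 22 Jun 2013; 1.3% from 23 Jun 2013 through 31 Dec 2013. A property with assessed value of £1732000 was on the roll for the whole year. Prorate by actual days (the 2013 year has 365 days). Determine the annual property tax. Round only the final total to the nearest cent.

£19732.94

1 Jan – 8 May 2013: 128 days at 1% → £1732000 × 1% × 128/365 = £6073.8630
9 May – 22 Jun 2013: 45 days at 0.85% → £1732000 × 0.85% × 45/365 = £1815.0411
23 Jun – 31 Dec 2013: 192 days at 1.3% → £1732000 × 1.3% × 192/365 = £11844.0329
Total = £19732.9370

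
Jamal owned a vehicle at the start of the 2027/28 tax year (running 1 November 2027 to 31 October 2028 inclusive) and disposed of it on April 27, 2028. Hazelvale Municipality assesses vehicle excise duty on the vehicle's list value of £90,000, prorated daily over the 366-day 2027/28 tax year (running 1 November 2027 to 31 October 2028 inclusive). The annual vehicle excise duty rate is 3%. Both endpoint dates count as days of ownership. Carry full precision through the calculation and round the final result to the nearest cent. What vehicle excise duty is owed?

£1,320.49

Days held (November 1, 2027 – April 27, 2028): 179 out of 366
Tax = £90,000 × 3% × 179/366 = £1,320.4918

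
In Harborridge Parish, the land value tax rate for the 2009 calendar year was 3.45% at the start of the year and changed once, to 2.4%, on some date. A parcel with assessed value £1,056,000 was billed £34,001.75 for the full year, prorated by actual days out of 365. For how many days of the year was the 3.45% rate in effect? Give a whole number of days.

Let d = days at the first rate; then 365 − d days at the second rate.
£1,056,000 × [3.45%·d + 2.4%·(365−d)] / 365 = £34,001.75
Solving gives d = 285, so the new rate took effect on 13 October 2009.

285 days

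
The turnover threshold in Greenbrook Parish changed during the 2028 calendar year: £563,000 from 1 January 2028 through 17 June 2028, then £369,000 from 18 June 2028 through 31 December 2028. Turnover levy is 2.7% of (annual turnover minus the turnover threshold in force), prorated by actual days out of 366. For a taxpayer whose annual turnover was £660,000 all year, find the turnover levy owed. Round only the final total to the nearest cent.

1 January – 17 June 2028: 169 days, exemption £563,000 → (£660,000 − £563,000) × 2.7% × 169/366 = £1,209.3197
18 June – 31 December 2028: 197 days, exemption £369,000 → (£660,000 − £369,000) × 2.7% × 197/366 = £4,229.0410
Total = £5,438.3607

£5,438.36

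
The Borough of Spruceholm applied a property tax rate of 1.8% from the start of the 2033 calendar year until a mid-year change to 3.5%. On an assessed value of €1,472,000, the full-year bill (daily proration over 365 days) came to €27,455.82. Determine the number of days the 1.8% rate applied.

351 days

Let d = days at the first rate; then 365 − d days at the second rate.
€1,472,000 × [1.8%·d + 3.5%·(365−d)] / 365 = €27,455.82
Solving gives d = 351, so the new rate took effect on 18 Dec 2033.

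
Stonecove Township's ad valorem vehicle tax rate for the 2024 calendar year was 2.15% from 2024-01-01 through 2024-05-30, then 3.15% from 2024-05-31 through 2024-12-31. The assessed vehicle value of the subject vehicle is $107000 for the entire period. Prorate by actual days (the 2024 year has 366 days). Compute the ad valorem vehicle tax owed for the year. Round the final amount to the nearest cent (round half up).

$2929.05

2024-01-01 to 2024-05-30: 151 days at 2.15% → $107000 × 2.15% × 151/366 = $949.1134
2024-05-31 to 2024-12-31: 215 days at 3.15% → $107000 × 3.15% × 215/366 = $1979.9385
Total = $2929.0519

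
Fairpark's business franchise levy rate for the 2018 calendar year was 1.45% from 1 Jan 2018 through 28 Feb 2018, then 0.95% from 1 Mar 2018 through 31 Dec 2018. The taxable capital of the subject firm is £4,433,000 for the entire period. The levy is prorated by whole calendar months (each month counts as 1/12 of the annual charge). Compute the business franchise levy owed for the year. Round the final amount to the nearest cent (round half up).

1 Jan – 28 Feb 2018: 2 months at 1.45% → £4,433,000 × 1.45% × 2/12 = £10,713.0833
1 Mar – 31 Dec 2018: 10 months at 0.95% → £4,433,000 × 0.95% × 10/12 = £35,094.5833
Total = £45,807.6667

£45,807.67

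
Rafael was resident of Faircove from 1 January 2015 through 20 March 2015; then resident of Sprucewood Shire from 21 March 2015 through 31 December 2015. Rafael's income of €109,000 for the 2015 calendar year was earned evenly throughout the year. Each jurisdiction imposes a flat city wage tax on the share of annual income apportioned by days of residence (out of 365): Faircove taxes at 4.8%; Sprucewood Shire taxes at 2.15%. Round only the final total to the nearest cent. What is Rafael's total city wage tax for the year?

Faircove, 1 January – 20 March 2015: 79 days → €109,000 × 4.8% × 79/365 = €1,132.4055
Sprucewood Shire, 21 March – 31 December 2015: 286 days → €109,000 × 2.15% × 286/365 = €1,836.2767
Total = €2,968.6822

€2,968.68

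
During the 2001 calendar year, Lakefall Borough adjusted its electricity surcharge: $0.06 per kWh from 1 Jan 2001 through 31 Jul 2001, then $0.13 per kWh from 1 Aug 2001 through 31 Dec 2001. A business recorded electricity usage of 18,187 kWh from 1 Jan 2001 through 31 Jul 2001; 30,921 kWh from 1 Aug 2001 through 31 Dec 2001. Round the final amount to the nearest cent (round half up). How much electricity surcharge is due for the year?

1 Jan – 31 Jul 2001: 18,187 kWh at $0.06/kWh → $1091.22
1 Aug – 31 Dec 2001: 30,921 kWh at $0.13/kWh → $4019.73

$5110.95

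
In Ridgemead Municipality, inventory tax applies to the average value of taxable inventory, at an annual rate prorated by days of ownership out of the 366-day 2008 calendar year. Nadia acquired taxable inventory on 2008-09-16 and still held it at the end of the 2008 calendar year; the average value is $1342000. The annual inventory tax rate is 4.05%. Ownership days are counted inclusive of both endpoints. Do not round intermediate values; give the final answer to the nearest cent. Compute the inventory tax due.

$15889.50

Days held (2008-09-16 to 2008-12-31): 107 out of 366
Tax = $1342000 × 4.05% × 107/366 = $15889.5000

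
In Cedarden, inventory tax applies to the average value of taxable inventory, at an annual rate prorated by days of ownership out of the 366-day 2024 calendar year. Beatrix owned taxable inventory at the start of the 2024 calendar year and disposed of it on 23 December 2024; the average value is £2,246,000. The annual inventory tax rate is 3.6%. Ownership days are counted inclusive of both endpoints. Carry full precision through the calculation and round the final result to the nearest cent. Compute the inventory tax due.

Days held (1 January – 23 December 2024): 358 out of 366
Tax = £2,246,000 × 3.6% × 358/366 = £79,088.6557

£79,088.66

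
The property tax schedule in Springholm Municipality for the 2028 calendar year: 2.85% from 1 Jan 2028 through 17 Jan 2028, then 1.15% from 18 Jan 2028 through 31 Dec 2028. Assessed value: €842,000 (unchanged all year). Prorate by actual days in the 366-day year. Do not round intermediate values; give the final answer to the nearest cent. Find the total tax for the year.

1 Jan – 17 Jan 2028: 17 days at 2.85% → €842,000 × 2.85% × 17/366 = €1,114.6148
18 Jan – 31 Dec 2028: 349 days at 1.15% → €842,000 × 1.15% × 349/366 = €9,233.2432
Total = €10,347.8579

€10,347.86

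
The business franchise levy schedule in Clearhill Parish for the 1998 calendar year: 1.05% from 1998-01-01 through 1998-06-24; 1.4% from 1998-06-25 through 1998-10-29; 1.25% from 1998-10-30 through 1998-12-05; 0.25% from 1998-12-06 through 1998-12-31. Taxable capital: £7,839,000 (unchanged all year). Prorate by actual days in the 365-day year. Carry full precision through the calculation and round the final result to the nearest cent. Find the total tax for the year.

£88,978.02

1998-01-01 to 1998-06-24: 175 days at 1.05% → £7,839,000 × 1.05% × 175/365 = £39,463.4589
1998-06-25 to 1998-10-29: 127 days at 1.4% → £7,839,000 × 1.4% × 127/365 = £38,185.5945
1998-10-30 to 1998-12-05: 37 days at 1.25% → £7,839,000 × 1.25% × 37/365 = £9,932.9795
1998-12-06 to 1998-12-31: 26 days at 0.25% → £7,839,000 × 0.25% × 26/365 = £1,395.9863
Total = £88,978.0192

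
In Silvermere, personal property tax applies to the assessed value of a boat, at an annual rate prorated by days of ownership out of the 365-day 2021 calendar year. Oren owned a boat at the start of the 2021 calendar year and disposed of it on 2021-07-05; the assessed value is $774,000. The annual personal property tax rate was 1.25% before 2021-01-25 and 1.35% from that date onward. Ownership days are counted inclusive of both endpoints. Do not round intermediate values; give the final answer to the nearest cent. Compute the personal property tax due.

$5,273.80

2021-01-01 to 2021-01-24: 24 days at 1.25% → $774,000 × 1.25% × 24/365 = $636.1644
2021-01-25 to 2021-07-05: 162 days at 1.35% → $774,000 × 1.35% × 162/365 = $4,637.6384
Total = $5,273.8027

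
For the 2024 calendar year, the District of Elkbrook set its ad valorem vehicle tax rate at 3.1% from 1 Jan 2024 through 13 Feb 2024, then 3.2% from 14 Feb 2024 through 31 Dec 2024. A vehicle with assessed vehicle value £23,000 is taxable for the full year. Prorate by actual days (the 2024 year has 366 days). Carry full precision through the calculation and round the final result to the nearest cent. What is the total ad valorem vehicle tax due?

£733.23

1 Jan – 13 Feb 2024: 44 days at 3.1% → £23,000 × 3.1% × 44/366 = £85.7158
14 Feb – 31 Dec 2024: 322 days at 3.2% → £23,000 × 3.2% × 322/366 = £647.5191
Total = £733.2350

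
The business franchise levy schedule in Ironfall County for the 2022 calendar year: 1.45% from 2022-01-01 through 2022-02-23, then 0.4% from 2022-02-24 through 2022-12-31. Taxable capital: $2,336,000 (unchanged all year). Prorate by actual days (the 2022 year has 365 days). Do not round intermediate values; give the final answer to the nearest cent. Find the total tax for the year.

$12,972.80

2022-01-01 to 2022-02-23: 54 days at 1.45% → $2,336,000 × 1.45% × 54/365 = $5,011.2000
2022-02-24 to 2022-12-31: 311 days at 0.4% → $2,336,000 × 0.4% × 311/365 = $7,961.6000
Total = $12,972.8000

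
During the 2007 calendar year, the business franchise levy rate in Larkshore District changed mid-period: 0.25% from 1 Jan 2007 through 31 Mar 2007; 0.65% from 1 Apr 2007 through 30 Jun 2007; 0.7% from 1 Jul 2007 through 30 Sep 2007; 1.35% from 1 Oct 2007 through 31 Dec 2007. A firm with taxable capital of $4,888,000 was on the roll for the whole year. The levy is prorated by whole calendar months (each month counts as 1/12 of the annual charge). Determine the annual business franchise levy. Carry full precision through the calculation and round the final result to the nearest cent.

1 Jan – 31 Mar 2007: 3 months at 0.25% → $4,888,000 × 0.25% × 3/12 = $3,055.0000
1 Apr – 30 Jun 2007: 3 months at 0.65% → $4,888,000 × 0.65% × 3/12 = $7,943.0000
1 Jul – 30 Sep 2007: 3 months at 0.7% → $4,888,000 × 0.7% × 3/12 = $8,554.0000
1 Oct – 31 Dec 2007: 3 months at 1.35% → $4,888,000 × 1.35% × 3/12 = $16,497.0000
Total = $36,049.0000

$36,049.00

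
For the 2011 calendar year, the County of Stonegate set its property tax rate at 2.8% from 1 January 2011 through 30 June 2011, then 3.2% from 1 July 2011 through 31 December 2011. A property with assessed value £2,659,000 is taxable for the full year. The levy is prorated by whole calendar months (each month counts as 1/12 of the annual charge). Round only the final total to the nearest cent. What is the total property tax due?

£79,770.00

1 January – 30 June 2011: 6 months at 2.8% → £2,659,000 × 2.8% × 6/12 = £37,226.0000
1 July – 31 December 2011: 6 months at 3.2% → £2,659,000 × 3.2% × 6/12 = £42,544.0000
Total = £79,770.0000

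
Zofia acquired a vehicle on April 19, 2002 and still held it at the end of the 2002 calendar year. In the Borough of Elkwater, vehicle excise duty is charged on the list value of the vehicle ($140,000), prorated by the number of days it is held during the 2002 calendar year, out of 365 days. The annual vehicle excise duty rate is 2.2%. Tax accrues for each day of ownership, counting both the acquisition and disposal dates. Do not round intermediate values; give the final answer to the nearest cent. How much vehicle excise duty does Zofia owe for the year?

$2,168.66

Days held (April 19 – December 31, 2002): 257 out of 365
Tax = $140,000 × 2.2% × 257/365 = $2,168.6575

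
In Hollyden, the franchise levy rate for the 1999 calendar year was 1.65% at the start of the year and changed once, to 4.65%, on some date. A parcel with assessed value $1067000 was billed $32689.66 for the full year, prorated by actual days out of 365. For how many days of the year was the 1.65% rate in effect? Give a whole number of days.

193 days

Let d = days at the first rate; then 365 − d days at the second rate.
$1067000 × [1.65%·d + 4.65%·(365−d)] / 365 = $32689.66
Solving gives d = 193, so the new rate took effect on 13 July 1999.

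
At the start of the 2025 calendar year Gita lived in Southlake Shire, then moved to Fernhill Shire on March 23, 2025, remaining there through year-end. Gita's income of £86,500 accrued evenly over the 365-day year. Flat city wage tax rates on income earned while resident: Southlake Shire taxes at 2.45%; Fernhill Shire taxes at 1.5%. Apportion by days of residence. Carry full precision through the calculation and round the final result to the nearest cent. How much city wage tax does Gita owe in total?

£1,479.86

Southlake Shire, January 1 – March 22, 2025: 81 days → £86,500 × 2.45% × 81/365 = £470.2993
Fernhill Shire, March 23 – December 31, 2025: 284 days → £86,500 × 1.5% × 284/365 = £1,009.5616
Total = £1,479.8610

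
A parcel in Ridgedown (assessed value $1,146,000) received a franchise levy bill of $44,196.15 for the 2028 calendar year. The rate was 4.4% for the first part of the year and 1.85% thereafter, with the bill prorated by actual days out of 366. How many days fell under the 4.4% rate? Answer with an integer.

Let d = days at the first rate; then 366 − d days at the second rate.
$1,146,000 × [4.4%·d + 1.85%·(366−d)] / 366 = $44,196.15
Solving gives d = 288, so the new rate took effect on 15 Oct 2028.

288 days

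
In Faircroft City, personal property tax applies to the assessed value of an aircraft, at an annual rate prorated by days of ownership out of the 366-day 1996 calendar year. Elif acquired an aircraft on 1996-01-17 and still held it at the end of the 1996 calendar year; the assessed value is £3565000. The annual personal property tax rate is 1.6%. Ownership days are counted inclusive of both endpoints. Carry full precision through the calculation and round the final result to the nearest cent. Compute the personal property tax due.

£54546.45

Days held (1996-01-17 to 1996-12-31): 350 out of 366
Tax = £3565000 × 1.6% × 350/366 = £54546.4481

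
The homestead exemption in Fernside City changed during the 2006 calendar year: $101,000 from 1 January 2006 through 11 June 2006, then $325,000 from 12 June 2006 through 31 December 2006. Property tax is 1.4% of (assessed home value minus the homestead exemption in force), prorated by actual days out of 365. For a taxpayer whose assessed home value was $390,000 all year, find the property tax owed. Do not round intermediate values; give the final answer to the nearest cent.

$2,301.87

1 January – 11 June 2006: 162 days, exemption $101,000 → ($390,000 − $101,000) × 1.4% × 162/365 = $1,795.7589
12 June – 31 December 2006: 203 days, exemption $325,000 → ($390,000 − $325,000) × 1.4% × 203/365 = $506.1096
Total = $2,301.8685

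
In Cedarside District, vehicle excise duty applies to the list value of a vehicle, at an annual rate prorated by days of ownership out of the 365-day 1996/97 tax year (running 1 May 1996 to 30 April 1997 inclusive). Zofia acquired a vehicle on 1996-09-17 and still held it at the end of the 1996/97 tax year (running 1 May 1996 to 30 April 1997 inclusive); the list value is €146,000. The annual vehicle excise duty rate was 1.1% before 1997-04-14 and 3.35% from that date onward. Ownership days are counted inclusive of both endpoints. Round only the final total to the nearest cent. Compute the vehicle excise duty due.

1996-09-17 to 1997-04-13: 209 days at 1.1% → €146,000 × 1.1% × 209/365 = €919.6000
1997-04-14 to 1997-04-30: 17 days at 3.35% → €146,000 × 3.35% × 17/365 = €227.8000
Total = €1,147.4000

€1,147.40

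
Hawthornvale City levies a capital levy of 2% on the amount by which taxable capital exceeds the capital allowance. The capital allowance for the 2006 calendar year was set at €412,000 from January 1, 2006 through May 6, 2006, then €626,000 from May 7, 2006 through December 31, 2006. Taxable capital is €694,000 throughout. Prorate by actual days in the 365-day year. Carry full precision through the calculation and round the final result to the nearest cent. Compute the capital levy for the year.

January 1 – May 6, 2006: 126 days, exemption €412,000 → (€694,000 − €412,000) × 2% × 126/365 = €1,946.9589
May 7 – December 31, 2006: 239 days, exemption €626,000 → (€694,000 − €626,000) × 2% × 239/365 = €890.5205
Total = €2,837.4795

€2,837.48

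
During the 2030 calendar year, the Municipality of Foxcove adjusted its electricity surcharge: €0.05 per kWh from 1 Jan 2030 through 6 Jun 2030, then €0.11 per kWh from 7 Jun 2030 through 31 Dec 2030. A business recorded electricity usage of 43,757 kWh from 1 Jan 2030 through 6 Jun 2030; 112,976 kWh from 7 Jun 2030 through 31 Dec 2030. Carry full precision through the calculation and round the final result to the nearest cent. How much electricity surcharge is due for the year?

1 Jan – 6 Jun 2030: 43,757 kWh at €0.05/kWh → €2,187.85
7 Jun – 31 Dec 2030: 112,976 kWh at €0.11/kWh → €12,427.36

€14,615.21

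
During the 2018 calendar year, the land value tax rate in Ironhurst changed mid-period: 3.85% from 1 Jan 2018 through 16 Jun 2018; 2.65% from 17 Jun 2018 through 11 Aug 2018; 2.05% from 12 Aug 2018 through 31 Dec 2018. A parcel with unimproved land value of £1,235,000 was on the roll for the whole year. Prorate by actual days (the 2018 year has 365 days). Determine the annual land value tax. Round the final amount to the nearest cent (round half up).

1 Jan – 16 Jun 2018: 167 days at 3.85% → £1,235,000 × 3.85% × 167/365 = £21,754.6096
17 Jun – 11 Aug 2018: 56 days at 2.65% → £1,235,000 × 2.65% × 56/365 = £5,021.2055
12 Aug – 31 Dec 2018: 142 days at 2.05% → £1,235,000 × 2.05% × 142/365 = £9,849.5479
Total = £36,625.3630

£36,625.36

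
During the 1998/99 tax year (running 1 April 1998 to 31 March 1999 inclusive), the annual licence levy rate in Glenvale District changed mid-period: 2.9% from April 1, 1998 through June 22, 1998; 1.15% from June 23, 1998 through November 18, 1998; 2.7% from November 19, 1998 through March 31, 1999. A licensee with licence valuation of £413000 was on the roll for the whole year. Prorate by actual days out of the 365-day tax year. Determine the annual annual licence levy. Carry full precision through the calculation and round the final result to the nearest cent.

April 1 – June 22, 1998: 83 days at 2.9% → £413000 × 2.9% × 83/365 = £2723.5370
June 23 – November 18, 1998: 149 days at 1.15% → £413000 × 1.15% × 149/365 = £1938.8370
November 19, 1998 – March 31, 1999: 133 days at 2.7% → £413000 × 2.7% × 133/365 = £4063.2411
Total = £8725.6151

£8725.62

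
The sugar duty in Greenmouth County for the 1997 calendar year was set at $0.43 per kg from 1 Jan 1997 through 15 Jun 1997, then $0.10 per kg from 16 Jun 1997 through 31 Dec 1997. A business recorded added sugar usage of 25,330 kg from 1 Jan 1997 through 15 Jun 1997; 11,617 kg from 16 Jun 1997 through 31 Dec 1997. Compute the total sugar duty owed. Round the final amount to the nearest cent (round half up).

$12,053.60

1 Jan – 15 Jun 1997: 25,330 kg at $0.43/kg → $10,891.90
16 Jun – 31 Dec 1997: 11,617 kg at $0.10/kg → $1,161.70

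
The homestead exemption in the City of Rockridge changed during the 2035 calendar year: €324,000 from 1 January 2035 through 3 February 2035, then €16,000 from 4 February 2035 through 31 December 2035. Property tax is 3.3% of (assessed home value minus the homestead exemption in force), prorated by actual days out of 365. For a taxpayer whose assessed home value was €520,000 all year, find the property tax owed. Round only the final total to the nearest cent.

€15,685.22

1 January – 3 February 2035: 34 days, exemption €324,000 → (€520,000 − €324,000) × 3.3% × 34/365 = €602.4986
4 February – 31 December 2035: 331 days, exemption €16,000 → (€520,000 − €16,000) × 3.3% × 331/365 = €15,082.7178
Total = €15,685.2164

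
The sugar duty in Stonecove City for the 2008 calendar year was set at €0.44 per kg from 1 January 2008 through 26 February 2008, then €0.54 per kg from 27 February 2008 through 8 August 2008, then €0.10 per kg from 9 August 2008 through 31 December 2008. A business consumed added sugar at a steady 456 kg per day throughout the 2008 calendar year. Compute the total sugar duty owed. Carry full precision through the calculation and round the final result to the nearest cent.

€58,431.84

1 January – 26 February 2008: 57 days × 456 kg/day = 25,992 kg at €0.44/kg → €11,436.48
27 February – 8 August 2008: 164 days × 456 kg/day = 74,784 kg at €0.54/kg → €40,383.36
9 August – 31 December 2008: 145 days × 456 kg/day = 66,120 kg at €0.10/kg → €6,612.00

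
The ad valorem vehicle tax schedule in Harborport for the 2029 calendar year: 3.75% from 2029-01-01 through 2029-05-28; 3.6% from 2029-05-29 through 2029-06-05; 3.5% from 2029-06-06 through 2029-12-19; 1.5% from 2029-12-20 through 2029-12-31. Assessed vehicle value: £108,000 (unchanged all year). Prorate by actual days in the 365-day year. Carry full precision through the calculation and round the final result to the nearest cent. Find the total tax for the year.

2029-01-01 to 2029-05-28: 148 days at 3.75% → £108,000 × 3.75% × 148/365 = £1,642.1918
2029-05-29 to 2029-06-05: 8 days at 3.6% → £108,000 × 3.6% × 8/365 = £85.2164
2029-06-06 to 2029-12-19: 197 days at 3.5% → £108,000 × 3.5% × 197/365 = £2,040.1644
2029-12-20 to 2029-12-31: 12 days at 1.5% → £108,000 × 1.5% × 12/365 = £53.2603
Total = £3,820.8329

£3,820.83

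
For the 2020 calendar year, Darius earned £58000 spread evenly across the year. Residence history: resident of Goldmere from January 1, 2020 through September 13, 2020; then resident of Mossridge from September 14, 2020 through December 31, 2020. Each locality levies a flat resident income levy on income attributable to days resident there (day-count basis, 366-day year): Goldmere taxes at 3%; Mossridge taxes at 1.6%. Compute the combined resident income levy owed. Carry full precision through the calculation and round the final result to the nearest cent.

Goldmere, January 1 – September 13, 2020: 257 days → £58000 × 3% × 257/366 = £1221.8033
Mossridge, September 14 – December 31, 2020: 109 days → £58000 × 1.6% × 109/366 = £276.3716
Total = £1498.1749

£1498.17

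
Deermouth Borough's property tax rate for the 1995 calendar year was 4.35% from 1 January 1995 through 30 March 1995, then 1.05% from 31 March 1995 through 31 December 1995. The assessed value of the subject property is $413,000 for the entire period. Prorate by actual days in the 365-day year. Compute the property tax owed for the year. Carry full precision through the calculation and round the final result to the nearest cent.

$7,659.74

1 January – 30 March 1995: 89 days at 4.35% → $413,000 × 4.35% × 89/365 = $4,380.6288
31 March – 31 December 1995: 276 days at 1.05% → $413,000 × 1.05% × 276/365 = $3,279.1068
Total = $7,659.7356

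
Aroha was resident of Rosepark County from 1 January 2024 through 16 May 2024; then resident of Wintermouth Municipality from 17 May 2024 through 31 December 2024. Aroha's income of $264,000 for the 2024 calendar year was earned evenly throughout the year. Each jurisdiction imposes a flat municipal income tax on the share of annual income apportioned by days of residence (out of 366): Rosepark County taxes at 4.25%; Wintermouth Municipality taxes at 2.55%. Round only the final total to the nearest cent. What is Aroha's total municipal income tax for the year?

$8,411.93

Rosepark County, 1 January – 16 May 2024: 137 days → $264,000 × 4.25% × 137/366 = $4,199.8361
Wintermouth Municipality, 17 May – 31 December 2024: 229 days → $264,000 × 2.55% × 229/366 = $4,212.0984
Total = $8,411.9344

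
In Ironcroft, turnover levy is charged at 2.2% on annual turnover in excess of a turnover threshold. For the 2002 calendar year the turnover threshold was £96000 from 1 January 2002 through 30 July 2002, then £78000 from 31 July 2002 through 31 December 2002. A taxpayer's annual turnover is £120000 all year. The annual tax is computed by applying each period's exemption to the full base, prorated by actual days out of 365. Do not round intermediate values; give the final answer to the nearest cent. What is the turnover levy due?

1 January – 30 July 2002: 211 days, exemption £96000 → (£120000 − £96000) × 2.2% × 211/365 = £305.2274
31 July – 31 December 2002: 154 days, exemption £78000 → (£120000 − £78000) × 2.2% × 154/365 = £389.8521
Total = £695.0795

£695.08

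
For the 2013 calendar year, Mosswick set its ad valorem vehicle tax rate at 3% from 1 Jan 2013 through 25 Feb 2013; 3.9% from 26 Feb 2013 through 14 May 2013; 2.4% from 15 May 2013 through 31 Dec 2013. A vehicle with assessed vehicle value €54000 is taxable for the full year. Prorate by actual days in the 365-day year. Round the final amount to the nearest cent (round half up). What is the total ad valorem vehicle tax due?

€1518.81

1 Jan – 25 Feb 2013: 56 days at 3% → €54000 × 3% × 56/365 = €248.5479
26 Feb – 14 May 2013: 78 days at 3.9% → €54000 × 3.9% × 78/365 = €450.0493
15 May – 31 Dec 2013: 231 days at 2.4% → €54000 × 2.4% × 231/365 = €820.2082
Total = €1518.8055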